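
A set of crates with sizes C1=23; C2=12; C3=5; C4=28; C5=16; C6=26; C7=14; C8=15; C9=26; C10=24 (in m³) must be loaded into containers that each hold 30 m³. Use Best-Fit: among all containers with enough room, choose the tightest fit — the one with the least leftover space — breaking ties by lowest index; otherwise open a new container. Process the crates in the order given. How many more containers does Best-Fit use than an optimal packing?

Best-Fit: [23,5] [12,16] [28] [26] [14,15] [26] [24] → 7 containers.
Total size 189 m³; any packing needs at least ⌈189/30⌉ = 7 containers.
So 7 is already optimal.

0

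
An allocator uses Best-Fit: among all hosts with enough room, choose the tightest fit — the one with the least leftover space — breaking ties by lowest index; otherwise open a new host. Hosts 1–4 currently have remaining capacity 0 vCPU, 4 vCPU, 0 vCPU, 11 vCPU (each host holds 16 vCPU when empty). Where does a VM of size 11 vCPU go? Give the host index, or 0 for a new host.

4

Hosts with room: host 4 (11 vCPU).
Tightest fit is host 4 with 11 vCPU free.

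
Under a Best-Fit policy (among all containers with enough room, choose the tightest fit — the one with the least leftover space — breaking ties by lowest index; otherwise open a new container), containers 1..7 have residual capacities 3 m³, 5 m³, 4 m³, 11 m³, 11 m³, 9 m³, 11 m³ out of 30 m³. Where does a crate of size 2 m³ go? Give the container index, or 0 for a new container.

Containers with room: container 1 (3 m³), container 2 (5 m³), container 3 (4 m³), container 4 (11 m³), container 5 (11 m³), container 6 (9 m³), container 7 (11 m³).
Tightest fit is container 1 with 3 m³ free.

1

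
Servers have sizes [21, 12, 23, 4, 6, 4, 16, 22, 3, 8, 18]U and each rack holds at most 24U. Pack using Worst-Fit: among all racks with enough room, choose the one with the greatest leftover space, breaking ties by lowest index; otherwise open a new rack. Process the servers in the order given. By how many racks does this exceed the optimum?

1

Worst-Fit: [21] [12,4,6] [23] [4,16,3] [22] [8] [18] → 7 racks.
Total size 137U; any packing needs at least ⌈137/24⌉ = 6 racks.
An optimal packing achieves that bound: [23] [22] [21,3] [18,6] [16,8] [12,4,4] → 6 racks.
Excess: 7 − 6 = 1.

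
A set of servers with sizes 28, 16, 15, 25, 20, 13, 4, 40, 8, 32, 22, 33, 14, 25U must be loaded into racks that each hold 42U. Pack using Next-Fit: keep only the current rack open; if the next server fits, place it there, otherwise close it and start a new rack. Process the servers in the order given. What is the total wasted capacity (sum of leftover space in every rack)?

28U → rack 1 (remaining 14U)
16U → rack 2 (remaining 26U)
15U → rack 2 (remaining 11U)
25U → rack 3 (remaining 17U)
20U → rack 4 (remaining 22U)
13U → rack 4 (remaining 9U)
4U → rack 4 (remaining 5U)
40U → rack 5 (remaining 2U)
8U → rack 6 (remaining 34U)
32U → rack 6 (remaining 2U)
22U → rack 7 (remaining 20U)
33U → rack 8 (remaining 9U)
14U → rack 9 (remaining 28U)
25U → rack 9 (remaining 3U)
9 racks × 42U = 378U; used 295U; unused 83U.

83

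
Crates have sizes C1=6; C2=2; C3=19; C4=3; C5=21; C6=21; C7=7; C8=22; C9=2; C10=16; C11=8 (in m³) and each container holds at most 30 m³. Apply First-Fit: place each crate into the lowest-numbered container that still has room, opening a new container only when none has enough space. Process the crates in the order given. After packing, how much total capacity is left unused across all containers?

23

C1 (6 m³) → container 1 (remaining 24 m³)
C2 (2 m³) → container 1 (remaining 22 m³)
C3 (19 m³) → container 1 (remaining 3 m³)
C4 (3 m³) → container 1 (remaining 0 m³)
C5 (21 m³) → container 2 (remaining 9 m³)
C6 (21 m³) → container 3 (remaining 9 m³)
C7 (7 m³) → container 2 (remaining 2 m³)
C8 (22 m³) → container 4 (remaining 8 m³)
C9 (2 m³) → container 2 (remaining 0 m³)
C10 (16 m³) → container 5 (remaining 14 m³)
C11 (8 m³) → container 3 (remaining 1 m³)
5 containers × 30 m³ = 150 m³; used 127 m³; unused 23 m³.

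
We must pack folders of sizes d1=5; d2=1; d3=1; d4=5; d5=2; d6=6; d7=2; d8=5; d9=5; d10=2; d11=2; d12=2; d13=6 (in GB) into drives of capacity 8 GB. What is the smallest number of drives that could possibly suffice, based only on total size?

6

Total size = 5 + 1 + 1 + 5 + 2 + 6 + 2 + 5 + 5 + 2 + 2 + 2 + 6 = 44 GB.
⌈44 / 8⌉ = 6.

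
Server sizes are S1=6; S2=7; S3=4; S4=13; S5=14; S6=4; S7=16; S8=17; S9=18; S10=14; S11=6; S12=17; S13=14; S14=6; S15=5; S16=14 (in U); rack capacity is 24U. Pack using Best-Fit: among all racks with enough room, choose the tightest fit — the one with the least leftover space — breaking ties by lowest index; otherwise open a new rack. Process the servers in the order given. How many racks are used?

10 racks

rack 1: place S1 (6U), 18U left
rack 1: place S2 (7U), 11U left
rack 1: place S3 (4U), 7U left
rack 2: place S4 (13U), 11U left
rack 3: place S5 (14U), 10U left
rack 1: place S6 (4U), 3U left
rack 4: place S7 (16U), 8U left
rack 5: place S8 (17U), 7U left
rack 6: place S9 (18U), 6U left
rack 7: place S10 (14U), 10U left
rack 6: place S11 (6U), 0U left
rack 8: place S12 (17U), 7U left
rack 9: place S13 (14U), 10U left
rack 5: place S14 (6U), 1U left
rack 8: place S15 (5U), 2U left
rack 10: place S16 (14U), 10U left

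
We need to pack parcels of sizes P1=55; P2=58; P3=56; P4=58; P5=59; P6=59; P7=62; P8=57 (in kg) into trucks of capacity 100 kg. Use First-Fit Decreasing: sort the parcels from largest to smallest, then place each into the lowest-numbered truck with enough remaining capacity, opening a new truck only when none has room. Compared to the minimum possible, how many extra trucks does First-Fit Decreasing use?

First-Fit Decreasing: [62] [59] [59] [58] [58] [57] [56] [55] → 8 trucks.
8 parcels exceed 50 kg (half the capacity), and no two of those can share a truck, so at least 8 trucks are needed.
So 8 is already optimal.

0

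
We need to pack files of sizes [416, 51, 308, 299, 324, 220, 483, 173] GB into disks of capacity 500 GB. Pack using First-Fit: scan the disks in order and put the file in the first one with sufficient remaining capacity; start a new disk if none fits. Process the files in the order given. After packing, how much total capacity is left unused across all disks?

416 GB → disk 1 (remaining 84 GB)
51 GB → disk 1 (remaining 33 GB)
308 GB → disk 2 (remaining 192 GB)
299 GB → disk 3 (remaining 201 GB)
324 GB → disk 4 (remaining 176 GB)
220 GB → disk 5 (remaining 280 GB)
483 GB → disk 6 (remaining 17 GB)
173 GB → disk 2 (remaining 19 GB)
6 disks × 500 GB = 3000 GB; used 2274 GB; unused 726 GB.

726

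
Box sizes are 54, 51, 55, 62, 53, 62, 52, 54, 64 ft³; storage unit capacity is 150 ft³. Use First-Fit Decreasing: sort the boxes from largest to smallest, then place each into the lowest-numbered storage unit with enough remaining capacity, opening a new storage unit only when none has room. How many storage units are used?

5 storage units

Sorted descending: 64, 62, 62, 55, 54, 54, 53, 52, 51.
Put 64 ft³ in storage unit 1; 86 ft³ remain.
Put 62 ft³ in storage unit 1; 24 ft³ remain.
Put 62 ft³ in storage unit 2; 88 ft³ remain.
Put 55 ft³ in storage unit 2; 33 ft³ remain.
Put 54 ft³ in storage unit 3; 96 ft³ remain.
Put 54 ft³ in storage unit 3; 42 ft³ remain.
Put 53 ft³ in storage unit 4; 97 ft³ remain.
Put 52 ft³ in storage unit 4; 45 ft³ remain.
Put 51 ft³ in storage unit 5; 99 ft³ remain.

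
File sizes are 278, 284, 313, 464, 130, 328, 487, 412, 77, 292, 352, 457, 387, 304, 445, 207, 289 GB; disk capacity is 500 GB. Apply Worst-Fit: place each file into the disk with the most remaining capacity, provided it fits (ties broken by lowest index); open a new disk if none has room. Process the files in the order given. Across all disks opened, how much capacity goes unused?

1494

Put 278 GB in disk 1; 222 GB remain.
Put 284 GB in disk 2; 216 GB remain.
Put 313 GB in disk 3; 187 GB remain.
Put 464 GB in disk 4; 36 GB remain.
Put 130 GB in disk 1; 92 GB remain.
Put 328 GB in disk 5; 172 GB remain.
Put 487 GB in disk 6; 13 GB remain.
Put 412 GB in disk 7; 88 GB remain.
Put 77 GB in disk 2; 139 GB remain.
Put 292 GB in disk 8; 208 GB remain.
Put 352 GB in disk 9; 148 GB remain.
Put 457 GB in disk 10; 43 GB remain.
Put 387 GB in disk 11; 113 GB remain.
Put 304 GB in disk 12; 196 GB remain.
Put 445 GB in disk 13; 55 GB remain.
Put 207 GB in disk 8; 1 GB remain.
Put 289 GB in disk 14; 211 GB remain.
14 disks × 500 GB = 7000 GB; used 5506 GB; unused 1494 GB.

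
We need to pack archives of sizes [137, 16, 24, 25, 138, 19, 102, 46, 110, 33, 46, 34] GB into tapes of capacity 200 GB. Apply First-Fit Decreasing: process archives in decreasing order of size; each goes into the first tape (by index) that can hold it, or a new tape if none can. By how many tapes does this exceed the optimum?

0

First-Fit Decreasing: [138,46,16] [137,46] [110,34,33,19] [102,25,24] → 4 tapes.
Total size 730 GB; any packing needs at least ⌈730/200⌉ = 4 tapes.
So 4 is already optimal.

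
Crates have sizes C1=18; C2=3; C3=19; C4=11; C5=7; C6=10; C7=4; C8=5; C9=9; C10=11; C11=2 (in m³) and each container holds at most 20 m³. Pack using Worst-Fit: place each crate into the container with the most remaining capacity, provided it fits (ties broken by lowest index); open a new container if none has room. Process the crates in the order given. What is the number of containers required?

6

container 1: place C1 (18 m³), 2 m³ left
container 2: place C2 (3 m³), 17 m³ left
container 3: place C3 (19 m³), 1 m³ left
container 2: place C4 (11 m³), 6 m³ left
container 4: place C5 (7 m³), 13 m³ left
container 4: place C6 (10 m³), 3 m³ left
container 2: place C7 (4 m³), 2 m³ left
container 5: place C8 (5 m³), 15 m³ left
container 5: place C9 (9 m³), 6 m³ left
container 6: place C10 (11 m³), 9 m³ left
container 6: place C11 (2 m³), 7 m³ left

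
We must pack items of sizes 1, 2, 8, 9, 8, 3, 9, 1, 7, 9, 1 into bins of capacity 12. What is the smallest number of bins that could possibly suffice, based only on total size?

Total size = 1 + 2 + 8 + 9 + 8 + 3 + 9 + 1 + 7 + 9 + 1 = 58.
⌈58 / 12⌉ = 5.

5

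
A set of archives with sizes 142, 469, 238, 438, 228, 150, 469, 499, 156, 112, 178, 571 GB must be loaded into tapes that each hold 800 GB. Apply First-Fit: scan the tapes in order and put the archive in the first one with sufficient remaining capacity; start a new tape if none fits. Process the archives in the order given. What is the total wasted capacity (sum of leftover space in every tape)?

350

Put 142 GB in tape 1; 658 GB remain.
Put 469 GB in tape 1; 189 GB remain.
Put 238 GB in tape 2; 562 GB remain.
Put 438 GB in tape 2; 124 GB remain.
Put 228 GB in tape 3; 572 GB remain.
Put 150 GB in tape 1; 39 GB remain.
Put 469 GB in tape 3; 103 GB remain.
Put 499 GB in tape 4; 301 GB remain.
Put 156 GB in tape 4; 145 GB remain.
Put 112 GB in tape 2; 12 GB remain.
Put 178 GB in tape 5; 622 GB remain.
Put 571 GB in tape 5; 51 GB remain.
5 tapes × 800 GB = 4000 GB; used 3650 GB; unused 350 GB.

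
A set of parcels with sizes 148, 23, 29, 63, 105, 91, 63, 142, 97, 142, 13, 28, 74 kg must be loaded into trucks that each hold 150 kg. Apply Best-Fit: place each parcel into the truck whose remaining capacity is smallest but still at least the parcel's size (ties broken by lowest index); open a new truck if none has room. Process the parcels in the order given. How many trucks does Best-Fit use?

8 trucks

148 kg → truck 1 (remaining 2 kg)
23 kg → truck 2 (remaining 127 kg)
29 kg → truck 2 (remaining 98 kg)
63 kg → truck 2 (remaining 35 kg)
105 kg → truck 3 (remaining 45 kg)
91 kg → truck 4 (remaining 59 kg)
63 kg → truck 5 (remaining 87 kg)
142 kg → truck 6 (remaining 8 kg)
97 kg → truck 7 (remaining 53 kg)
142 kg → truck 8 (remaining 8 kg)
13 kg → truck 2 (remaining 22 kg)
28 kg → truck 3 (remaining 17 kg)
74 kg → truck 5 (remaining 13 kg)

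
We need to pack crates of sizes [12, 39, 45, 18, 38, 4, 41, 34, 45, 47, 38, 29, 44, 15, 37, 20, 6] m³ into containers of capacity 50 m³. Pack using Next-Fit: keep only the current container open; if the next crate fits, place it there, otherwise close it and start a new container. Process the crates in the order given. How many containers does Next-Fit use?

15 containers

container 1: place 12 m³, 38 m³ left
container 2: place 39 m³, 11 m³ left
container 3: place 45 m³, 5 m³ left
container 4: place 18 m³, 32 m³ left
container 5: place 38 m³, 12 m³ left
container 5: place 4 m³, 8 m³ left
container 6: place 41 m³, 9 m³ left
container 7: place 34 m³, 16 m³ left
container 8: place 45 m³, 5 m³ left
container 9: place 47 m³, 3 m³ left
container 10: place 38 m³, 12 m³ left
container 11: place 29 m³, 21 m³ left
container 12: place 44 m³, 6 m³ left
container 13: place 15 m³, 35 m³ left
container 14: place 37 m³, 13 m³ left
container 15: place 20 m³, 30 m³ left
container 15: place 6 m³, 24 m³ left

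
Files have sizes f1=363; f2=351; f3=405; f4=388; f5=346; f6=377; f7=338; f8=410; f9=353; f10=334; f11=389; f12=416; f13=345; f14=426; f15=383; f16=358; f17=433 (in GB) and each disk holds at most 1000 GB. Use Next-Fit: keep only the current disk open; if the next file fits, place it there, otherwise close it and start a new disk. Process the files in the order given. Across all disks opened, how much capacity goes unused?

f1 (363 GB) → disk 1 (remaining 637 GB)
f2 (351 GB) → disk 1 (remaining 286 GB)
f3 (405 GB) → disk 2 (remaining 595 GB)
f4 (388 GB) → disk 2 (remaining 207 GB)
f5 (346 GB) → disk 3 (remaining 654 GB)
f6 (377 GB) → disk 3 (remaining 277 GB)
f7 (338 GB) → disk 4 (remaining 662 GB)
f8 (410 GB) → disk 4 (remaining 252 GB)
f9 (353 GB) → disk 5 (remaining 647 GB)
f10 (334 GB) → disk 5 (remaining 313 GB)
f11 (389 GB) → disk 6 (remaining 611 GB)
f12 (416 GB) → disk 6 (remaining 195 GB)
f13 (345 GB) → disk 7 (remaining 655 GB)
f14 (426 GB) → disk 7 (remaining 229 GB)
f15 (383 GB) → disk 8 (remaining 617 GB)
f16 (358 GB) → disk 8 (remaining 259 GB)
f17 (433 GB) → disk 9 (remaining 567 GB)
9 disks × 1000 GB = 9000 GB; used 6415 GB; unused 2585 GB.

2585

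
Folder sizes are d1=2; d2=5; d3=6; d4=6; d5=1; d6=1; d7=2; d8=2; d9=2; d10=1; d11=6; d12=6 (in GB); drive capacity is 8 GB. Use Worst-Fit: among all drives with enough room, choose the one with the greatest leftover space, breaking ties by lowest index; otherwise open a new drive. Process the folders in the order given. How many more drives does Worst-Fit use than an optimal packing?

Worst-Fit: [2,5] [6,1] [6,1] [2,2,2,1] [6] [6] → 6 drives.
Total size 40 GB; any packing needs at least ⌈40/8⌉ = 5 drives.
An optimal packing achieves that bound: [6,2] [6,2] [6,2] [6,2] [5,1,1,1] → 5 drives.
Excess: 6 − 5 = 1.

1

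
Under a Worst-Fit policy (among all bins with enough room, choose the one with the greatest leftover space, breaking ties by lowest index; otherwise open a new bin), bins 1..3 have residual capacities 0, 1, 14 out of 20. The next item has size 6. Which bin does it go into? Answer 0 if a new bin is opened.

Bins with room: bin 3 (14).
Most room is bin 3 with 14 free.

3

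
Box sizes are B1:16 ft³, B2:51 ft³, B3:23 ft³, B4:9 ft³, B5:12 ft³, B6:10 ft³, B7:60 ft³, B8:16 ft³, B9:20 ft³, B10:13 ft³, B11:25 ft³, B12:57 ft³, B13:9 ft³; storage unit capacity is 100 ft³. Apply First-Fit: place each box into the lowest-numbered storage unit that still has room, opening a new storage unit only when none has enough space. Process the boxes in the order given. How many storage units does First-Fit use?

Put B1 (16 ft³) in storage unit 1; 84 ft³ remain.
Put B2 (51 ft³) in storage unit 1; 33 ft³ remain.
Put B3 (23 ft³) in storage unit 1; 10 ft³ remain.
Put B4 (9 ft³) in storage unit 1; 1 ft³ remain.
Put B5 (12 ft³) in storage unit 2; 88 ft³ remain.
Put B6 (10 ft³) in storage unit 2; 78 ft³ remain.
Put B7 (60 ft³) in storage unit 2; 18 ft³ remain.
Put B8 (16 ft³) in storage unit 2; 2 ft³ remain.
Put B9 (20 ft³) in storage unit 3; 80 ft³ remain.
Put B10 (13 ft³) in storage unit 3; 67 ft³ remain.
Put B11 (25 ft³) in storage unit 3; 42 ft³ remain.
Put B12 (57 ft³) in storage unit 4; 43 ft³ remain.
Put B13 (9 ft³) in storage unit 3; 33 ft³ remain.

4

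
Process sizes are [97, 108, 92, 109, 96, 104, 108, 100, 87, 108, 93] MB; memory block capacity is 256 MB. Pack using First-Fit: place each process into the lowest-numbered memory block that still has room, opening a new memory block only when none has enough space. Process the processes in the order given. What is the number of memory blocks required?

6

97 MB → memory block 1 (remaining 159 MB)
108 MB → memory block 1 (remaining 51 MB)
92 MB → memory block 2 (remaining 164 MB)
109 MB → memory block 2 (remaining 55 MB)
96 MB → memory block 3 (remaining 160 MB)
104 MB → memory block 3 (remaining 56 MB)
108 MB → memory block 4 (remaining 148 MB)
100 MB → memory block 4 (remaining 48 MB)
87 MB → memory block 5 (remaining 169 MB)
108 MB → memory block 5 (remaining 61 MB)
93 MB → memory block 6 (remaining 163 MB)
Final memory blocks: [97,108] [92,109] [96,104] [108,100] [87,108] [93].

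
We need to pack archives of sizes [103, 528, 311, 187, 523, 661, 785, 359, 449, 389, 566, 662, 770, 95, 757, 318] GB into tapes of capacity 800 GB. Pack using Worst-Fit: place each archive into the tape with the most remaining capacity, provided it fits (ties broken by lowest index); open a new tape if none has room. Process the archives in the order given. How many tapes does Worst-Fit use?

tape 1: place 103 GB, 697 GB left
tape 1: place 528 GB, 169 GB left
tape 2: place 311 GB, 489 GB left
tape 2: place 187 GB, 302 GB left
tape 3: place 523 GB, 277 GB left
tape 4: place 661 GB, 139 GB left
tape 5: place 785 GB, 15 GB left
tape 6: place 359 GB, 441 GB left
tape 7: place 449 GB, 351 GB left
tape 6: place 389 GB, 52 GB left
tape 8: place 566 GB, 234 GB left
tape 9: place 662 GB, 138 GB left
tape 10: place 770 GB, 30 GB left
tape 7: place 95 GB, 256 GB left
tape 11: place 757 GB, 43 GB left
tape 12: place 318 GB, 482 GB left

12 tapes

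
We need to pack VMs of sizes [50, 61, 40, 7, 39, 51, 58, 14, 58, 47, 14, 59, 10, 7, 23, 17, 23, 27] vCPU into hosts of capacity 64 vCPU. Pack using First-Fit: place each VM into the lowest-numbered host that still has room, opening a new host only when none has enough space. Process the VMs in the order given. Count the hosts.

host 1: place 50 vCPU, 14 vCPU left
host 2: place 61 vCPU, 3 vCPU left
host 3: place 40 vCPU, 24 vCPU left
host 1: place 7 vCPU, 7 vCPU left
host 4: place 39 vCPU, 25 vCPU left
host 5: place 51 vCPU, 13 vCPU left
host 6: place 58 vCPU, 6 vCPU left
host 3: place 14 vCPU, 10 vCPU left
host 7: place 58 vCPU, 6 vCPU left
host 8: place 47 vCPU, 17 vCPU left
host 4: place 14 vCPU, 11 vCPU left
host 9: place 59 vCPU, 5 vCPU left
host 3: place 10 vCPU, 0 vCPU left
host 1: place 7 vCPU, 0 vCPU left
host 10: place 23 vCPU, 41 vCPU left
host 8: place 17 vCPU, 0 vCPU left
host 10: place 23 vCPU, 18 vCPU left
host 11: place 27 vCPU, 37 vCPU left

11 hosts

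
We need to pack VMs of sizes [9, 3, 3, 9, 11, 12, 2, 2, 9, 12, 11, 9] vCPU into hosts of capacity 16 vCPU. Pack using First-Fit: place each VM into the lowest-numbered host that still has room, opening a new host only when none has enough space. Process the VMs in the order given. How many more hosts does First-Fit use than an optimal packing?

0

First-Fit: [9,3,3] [9,2,2] [11] [12] [9] [12] [11] [9] → 8 hosts.
8 VMs exceed 8 vCPU (half the capacity), and no two of those can share a host, so at least 8 hosts are needed.
So 8 is already optimal.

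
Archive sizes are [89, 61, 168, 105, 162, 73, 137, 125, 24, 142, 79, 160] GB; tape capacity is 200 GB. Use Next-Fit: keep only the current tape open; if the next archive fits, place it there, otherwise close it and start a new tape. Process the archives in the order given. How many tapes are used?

10

tape 1: place 89 GB, 111 GB left
tape 1: place 61 GB, 50 GB left
tape 2: place 168 GB, 32 GB left
tape 3: place 105 GB, 95 GB left
tape 4: place 162 GB, 38 GB left
tape 5: place 73 GB, 127 GB left
tape 6: place 137 GB, 63 GB left
tape 7: place 125 GB, 75 GB left
tape 7: place 24 GB, 51 GB left
tape 8: place 142 GB, 58 GB left
tape 9: place 79 GB, 121 GB left
tape 10: place 160 GB, 40 GB left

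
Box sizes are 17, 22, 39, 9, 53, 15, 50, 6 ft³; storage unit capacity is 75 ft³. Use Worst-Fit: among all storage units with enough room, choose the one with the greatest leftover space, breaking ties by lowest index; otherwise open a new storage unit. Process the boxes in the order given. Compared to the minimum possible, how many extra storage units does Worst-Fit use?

Worst-Fit: [17,22,9,6] [39,15] [53] [50] → 4 storage units.
Total size 211 ft³; any packing needs at least ⌈211/75⌉ = 3 storage units.
An optimal packing achieves that bound: [53,22] [50,17,6] [39,15,9] → 3 storage units.
Excess: 4 − 3 = 1.

1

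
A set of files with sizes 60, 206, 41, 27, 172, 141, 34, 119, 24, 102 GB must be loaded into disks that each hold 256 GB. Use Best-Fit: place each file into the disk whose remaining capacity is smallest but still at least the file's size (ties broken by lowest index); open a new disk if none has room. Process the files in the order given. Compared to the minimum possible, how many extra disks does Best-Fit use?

Best-Fit: [60,27,141,24] [206,41] [172,34] [119,102] → 4 disks.
Total size 926 GB; any packing needs at least ⌈926/256⌉ = 4 disks.
So 4 is already optimal.

0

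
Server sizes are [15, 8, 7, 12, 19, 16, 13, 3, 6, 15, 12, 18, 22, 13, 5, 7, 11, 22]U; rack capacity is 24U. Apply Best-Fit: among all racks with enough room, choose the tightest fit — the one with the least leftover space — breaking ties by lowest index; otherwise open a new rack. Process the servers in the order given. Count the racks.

11

Put 15U in rack 1; 9U remain.
Put 8U in rack 1; 1U remain.
Put 7U in rack 2; 17U remain.
Put 12U in rack 2; 5U remain.
Put 19U in rack 3; 5U remain.
Put 16U in rack 4; 8U remain.
Put 13U in rack 5; 11U remain.
Put 3U in rack 2; 2U remain.
Put 6U in rack 4; 2U remain.
Put 15U in rack 6; 9U remain.
Put 12U in rack 7; 12U remain.
Put 18U in rack 8; 6U remain.
Put 22U in rack 9; 2U remain.
Put 13U in rack 10; 11U remain.
Put 5U in rack 3; 0U remain.
Put 7U in rack 6; 2U remain.
Put 11U in rack 5; 0U remain.
Put 22U in rack 11; 2U remain.
Final racks: [15,8] [7,12,3] [19,5] [16,6] [13,11] [15,7] [12] [18] [22] [13] [22].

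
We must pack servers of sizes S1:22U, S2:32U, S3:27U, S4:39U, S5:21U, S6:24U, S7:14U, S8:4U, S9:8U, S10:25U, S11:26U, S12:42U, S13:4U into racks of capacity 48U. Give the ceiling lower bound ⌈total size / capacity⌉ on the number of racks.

6

Total size = 22 + 32 + 27 + 39 + 21 + 24 + 14 + 4 + 8 + 25 + 26 + 42 + 4 = 288U.
⌈288 / 48⌉ = 6.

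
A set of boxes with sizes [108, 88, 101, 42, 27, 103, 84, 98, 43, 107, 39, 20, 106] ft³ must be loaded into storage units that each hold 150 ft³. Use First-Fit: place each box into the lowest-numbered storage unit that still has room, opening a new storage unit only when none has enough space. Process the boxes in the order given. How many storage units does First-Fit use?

108 ft³ → storage unit 1 (remaining 42 ft³)
88 ft³ → storage unit 2 (remaining 62 ft³)
101 ft³ → storage unit 3 (remaining 49 ft³)
42 ft³ → storage unit 1 (remaining 0 ft³)
27 ft³ → storage unit 2 (remaining 35 ft³)
103 ft³ → storage unit 4 (remaining 47 ft³)
84 ft³ → storage unit 5 (remaining 66 ft³)
98 ft³ → storage unit 6 (remaining 52 ft³)
43 ft³ → storage unit 3 (remaining 6 ft³)
107 ft³ → storage unit 7 (remaining 43 ft³)
39 ft³ → storage unit 4 (remaining 8 ft³)
20 ft³ → storage unit 2 (remaining 15 ft³)
106 ft³ → storage unit 8 (remaining 44 ft³)
Final storage units: [108,42] [88,27,20] [101,43] [103,39] [84] [98] [107] [106].

8 storage units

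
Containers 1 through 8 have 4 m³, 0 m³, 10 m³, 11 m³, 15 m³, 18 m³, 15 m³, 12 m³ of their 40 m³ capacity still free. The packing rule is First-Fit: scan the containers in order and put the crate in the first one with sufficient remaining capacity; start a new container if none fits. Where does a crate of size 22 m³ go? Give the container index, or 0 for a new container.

No container has ≥ 22 m³ free, so a new container is opened.

0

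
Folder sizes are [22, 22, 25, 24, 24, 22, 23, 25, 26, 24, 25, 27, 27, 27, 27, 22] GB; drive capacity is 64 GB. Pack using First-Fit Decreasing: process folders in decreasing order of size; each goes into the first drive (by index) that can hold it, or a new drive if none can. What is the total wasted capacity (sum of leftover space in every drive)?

Sorted descending: 27, 27, 27, 27, 26, 25, 25, 25, 24, 24, 24, 23, 22, 22, 22, 22.
27 GB → drive 1 (remaining 37 GB)
27 GB → drive 1 (remaining 10 GB)
27 GB → drive 2 (remaining 37 GB)
27 GB → drive 2 (remaining 10 GB)
26 GB → drive 3 (remaining 38 GB)
25 GB → drive 3 (remaining 13 GB)
25 GB → drive 4 (remaining 39 GB)
25 GB → drive 4 (remaining 14 GB)
24 GB → drive 5 (remaining 40 GB)
24 GB → drive 5 (remaining 16 GB)
24 GB → drive 6 (remaining 40 GB)
23 GB → drive 6 (remaining 17 GB)
22 GB → drive 7 (remaining 42 GB)
22 GB → drive 7 (remaining 20 GB)
22 GB → drive 8 (remaining 42 GB)
22 GB → drive 8 (remaining 20 GB)
8 drives × 64 GB = 512 GB; used 392 GB; unused 120 GB.

120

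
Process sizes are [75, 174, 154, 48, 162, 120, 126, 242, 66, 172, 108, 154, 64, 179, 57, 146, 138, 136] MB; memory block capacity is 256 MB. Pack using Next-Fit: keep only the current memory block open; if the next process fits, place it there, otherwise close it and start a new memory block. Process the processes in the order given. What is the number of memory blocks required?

Put 75 MB in memory block 1; 181 MB remain.
Put 174 MB in memory block 1; 7 MB remain.
Put 154 MB in memory block 2; 102 MB remain.
Put 48 MB in memory block 2; 54 MB remain.
Put 162 MB in memory block 3; 94 MB remain.
Put 120 MB in memory block 4; 136 MB remain.
Put 126 MB in memory block 4; 10 MB remain.
Put 242 MB in memory block 5; 14 MB remain.
Put 66 MB in memory block 6; 190 MB remain.
Put 172 MB in memory block 6; 18 MB remain.
Put 108 MB in memory block 7; 148 MB remain.
Put 154 MB in memory block 8; 102 MB remain.
Put 64 MB in memory block 8; 38 MB remain.
Put 179 MB in memory block 9; 77 MB remain.
Put 57 MB in memory block 9; 20 MB remain.
Put 146 MB in memory block 10; 110 MB remain.
Put 138 MB in memory block 11; 118 MB remain.
Put 136 MB in memory block 12; 120 MB remain.
Final memory blocks: [75,174] [154,48] [162] [120,126] [242] [66,172] [108] [154,64] [179,57] [146] [138] [136].

12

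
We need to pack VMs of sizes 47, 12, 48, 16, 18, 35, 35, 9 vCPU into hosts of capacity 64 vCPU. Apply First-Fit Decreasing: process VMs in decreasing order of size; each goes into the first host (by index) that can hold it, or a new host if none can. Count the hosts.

Sorted descending: 48, 47, 35, 35, 18, 16, 12, 9.
48 vCPU → host 1 (remaining 16 vCPU)
47 vCPU → host 2 (remaining 17 vCPU)
35 vCPU → host 3 (remaining 29 vCPU)
35 vCPU → host 4 (remaining 29 vCPU)
18 vCPU → host 3 (remaining 11 vCPU)
16 vCPU → host 1 (remaining 0 vCPU)
12 vCPU → host 2 (remaining 5 vCPU)
9 vCPU → host 3 (remaining 2 vCPU)
Final hosts: [48,16] [47,12] [35,18,9] [35].

4 hosts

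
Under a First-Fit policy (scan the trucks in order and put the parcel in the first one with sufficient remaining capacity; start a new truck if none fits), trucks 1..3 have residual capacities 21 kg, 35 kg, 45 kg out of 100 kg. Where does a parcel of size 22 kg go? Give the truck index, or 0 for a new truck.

2

Trucks with room: truck 2 (35 kg), truck 3 (45 kg).
The first with room is truck 2.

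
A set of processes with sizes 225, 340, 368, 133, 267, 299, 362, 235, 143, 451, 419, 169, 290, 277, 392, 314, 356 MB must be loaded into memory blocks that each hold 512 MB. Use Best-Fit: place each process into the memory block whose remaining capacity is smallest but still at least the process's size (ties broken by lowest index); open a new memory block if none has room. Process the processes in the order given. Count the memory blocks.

12

memory block 1: place 225 MB, 287 MB left
memory block 2: place 340 MB, 172 MB left
memory block 3: place 368 MB, 144 MB left
memory block 3: place 133 MB, 11 MB left
memory block 1: place 267 MB, 20 MB left
memory block 4: place 299 MB, 213 MB left
memory block 5: place 362 MB, 150 MB left
memory block 6: place 235 MB, 277 MB left
memory block 5: place 143 MB, 7 MB left
memory block 7: place 451 MB, 61 MB left
memory block 8: place 419 MB, 93 MB left
memory block 2: place 169 MB, 3 MB left
memory block 9: place 290 MB, 222 MB left
memory block 6: place 277 MB, 0 MB left
memory block 10: place 392 MB, 120 MB left
memory block 11: place 314 MB, 198 MB left
memory block 12: place 356 MB, 156 MB left
Final memory blocks: [225,267] [340,169] [368,133] [299] [362,143] [235,277] [451] [419] [290] [392] [314] [356].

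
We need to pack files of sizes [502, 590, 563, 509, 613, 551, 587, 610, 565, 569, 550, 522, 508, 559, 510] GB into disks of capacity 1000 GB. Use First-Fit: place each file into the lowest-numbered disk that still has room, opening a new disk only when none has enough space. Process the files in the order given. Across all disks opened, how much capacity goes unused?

6692

Put 502 GB in disk 1; 498 GB remain.
Put 590 GB in disk 2; 410 GB remain.
Put 563 GB in disk 3; 437 GB remain.
Put 509 GB in disk 4; 491 GB remain.
Put 613 GB in disk 5; 387 GB remain.
Put 551 GB in disk 6; 449 GB remain.
Put 587 GB in disk 7; 413 GB remain.
Put 610 GB in disk 8; 390 GB remain.
Put 565 GB in disk 9; 435 GB remain.
Put 569 GB in disk 10; 431 GB remain.
Put 550 GB in disk 11; 450 GB remain.
Put 522 GB in disk 12; 478 GB remain.
Put 508 GB in disk 13; 492 GB remain.
Put 559 GB in disk 14; 441 GB remain.
Put 510 GB in disk 15; 490 GB remain.
15 disks × 1000 GB = 15000 GB; used 8308 GB; unused 6692 GB.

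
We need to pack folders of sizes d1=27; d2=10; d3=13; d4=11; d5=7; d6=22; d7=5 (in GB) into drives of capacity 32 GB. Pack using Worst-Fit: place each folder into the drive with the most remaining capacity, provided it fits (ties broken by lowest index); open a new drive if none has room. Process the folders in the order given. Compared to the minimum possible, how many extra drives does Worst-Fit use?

1

Worst-Fit: [27] [10,13] [11,7,5] [22] → 4 drives.
Total size 95 GB; any packing needs at least ⌈95/32⌉ = 3 drives.
An optimal packing achieves that bound: [27,5] [22,10] [13,11,7] → 3 drives.
Excess: 4 − 3 = 1.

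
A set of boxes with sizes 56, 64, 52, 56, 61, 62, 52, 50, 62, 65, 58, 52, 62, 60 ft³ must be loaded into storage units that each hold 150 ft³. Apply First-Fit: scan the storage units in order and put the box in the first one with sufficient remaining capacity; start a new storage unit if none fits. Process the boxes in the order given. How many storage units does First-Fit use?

7

Put 56 ft³ in storage unit 1; 94 ft³ remain.
Put 64 ft³ in storage unit 1; 30 ft³ remain.
Put 52 ft³ in storage unit 2; 98 ft³ remain.
Put 56 ft³ in storage unit 2; 42 ft³ remain.
Put 61 ft³ in storage unit 3; 89 ft³ remain.
Put 62 ft³ in storage unit 3; 27 ft³ remain.
Put 52 ft³ in storage unit 4; 98 ft³ remain.
Put 50 ft³ in storage unit 4; 48 ft³ remain.
Put 62 ft³ in storage unit 5; 88 ft³ remain.
Put 65 ft³ in storage unit 5; 23 ft³ remain.
Put 58 ft³ in storage unit 6; 92 ft³ remain.
Put 52 ft³ in storage unit 6; 40 ft³ remain.
Put 62 ft³ in storage unit 7; 88 ft³ remain.
Put 60 ft³ in storage unit 7; 28 ft³ remain.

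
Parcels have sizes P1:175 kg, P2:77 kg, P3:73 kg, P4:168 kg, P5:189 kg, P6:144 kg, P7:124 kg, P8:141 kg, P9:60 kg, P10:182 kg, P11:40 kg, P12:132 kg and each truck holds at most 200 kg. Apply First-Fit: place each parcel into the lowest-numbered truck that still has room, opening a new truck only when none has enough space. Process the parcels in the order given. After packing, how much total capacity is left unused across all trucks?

P1 (175 kg) → truck 1 (remaining 25 kg)
P2 (77 kg) → truck 2 (remaining 123 kg)
P3 (73 kg) → truck 2 (remaining 50 kg)
P4 (168 kg) → truck 3 (remaining 32 kg)
P5 (189 kg) → truck 4 (remaining 11 kg)
P6 (144 kg) → truck 5 (remaining 56 kg)
P7 (124 kg) → truck 6 (remaining 76 kg)
P8 (141 kg) → truck 7 (remaining 59 kg)
P9 (60 kg) → truck 6 (remaining 16 kg)
P10 (182 kg) → truck 8 (remaining 18 kg)
P11 (40 kg) → truck 2 (remaining 10 kg)
P12 (132 kg) → truck 9 (remaining 68 kg)
9 trucks × 200 kg = 1800 kg; used 1505 kg; unused 295 kg.

295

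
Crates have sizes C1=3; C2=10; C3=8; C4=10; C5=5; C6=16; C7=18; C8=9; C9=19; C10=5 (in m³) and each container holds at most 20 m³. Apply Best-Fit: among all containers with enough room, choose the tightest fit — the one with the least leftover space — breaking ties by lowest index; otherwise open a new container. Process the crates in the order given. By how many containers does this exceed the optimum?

0

Best-Fit: [3,10,5] [8,10] [16] [18] [9,5] [19] → 6 containers.
Total size 103 m³; any packing needs at least ⌈103/20⌉ = 6 containers.
So 6 is already optimal.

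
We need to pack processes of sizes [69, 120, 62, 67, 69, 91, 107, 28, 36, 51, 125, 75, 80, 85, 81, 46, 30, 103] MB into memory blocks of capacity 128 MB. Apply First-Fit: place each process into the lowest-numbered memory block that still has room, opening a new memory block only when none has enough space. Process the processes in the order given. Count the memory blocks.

13 memory blocks

69 MB → memory block 1 (remaining 59 MB)
120 MB → memory block 2 (remaining 8 MB)
62 MB → memory block 3 (remaining 66 MB)
67 MB → memory block 4 (remaining 61 MB)
69 MB → memory block 5 (remaining 59 MB)
91 MB → memory block 6 (remaining 37 MB)
107 MB → memory block 7 (remaining 21 MB)
28 MB → memory block 1 (remaining 31 MB)
36 MB → memory block 3 (remaining 30 MB)
51 MB → memory block 4 (remaining 10 MB)
125 MB → memory block 8 (remaining 3 MB)
75 MB → memory block 9 (remaining 53 MB)
80 MB → memory block 10 (remaining 48 MB)
85 MB → memory block 11 (remaining 43 MB)
81 MB → memory block 12 (remaining 47 MB)
46 MB → memory block 5 (remaining 13 MB)
30 MB → memory block 1 (remaining 1 MB)
103 MB → memory block 13 (remaining 25 MB)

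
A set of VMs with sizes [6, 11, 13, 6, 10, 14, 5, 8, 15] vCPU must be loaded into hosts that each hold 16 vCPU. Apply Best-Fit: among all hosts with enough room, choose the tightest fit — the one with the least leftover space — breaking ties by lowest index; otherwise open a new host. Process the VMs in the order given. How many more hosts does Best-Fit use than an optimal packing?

1

Best-Fit: [6,6] [11,5] [13] [10] [14] [8] [15] → 7 hosts.
Total size 88 vCPU; any packing needs at least ⌈88/16⌉ = 6 hosts.
An optimal packing achieves that bound: [15] [14] [13] [11,5] [10,6] [8,6] → 6 hosts.
Excess: 7 − 6 = 1.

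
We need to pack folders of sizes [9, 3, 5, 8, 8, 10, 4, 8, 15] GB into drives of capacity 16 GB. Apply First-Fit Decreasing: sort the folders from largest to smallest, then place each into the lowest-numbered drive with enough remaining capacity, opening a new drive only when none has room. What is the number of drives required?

Sorted descending: 15, 10, 9, 8, 8, 8, 5, 4, 3.
15 GB → drive 1 (remaining 1 GB)
10 GB → drive 2 (remaining 6 GB)
9 GB → drive 3 (remaining 7 GB)
8 GB → drive 4 (remaining 8 GB)
8 GB → drive 4 (remaining 0 GB)
8 GB → drive 5 (remaining 8 GB)
5 GB → drive 2 (remaining 1 GB)
4 GB → drive 3 (remaining 3 GB)
3 GB → drive 3 (remaining 0 GB)

5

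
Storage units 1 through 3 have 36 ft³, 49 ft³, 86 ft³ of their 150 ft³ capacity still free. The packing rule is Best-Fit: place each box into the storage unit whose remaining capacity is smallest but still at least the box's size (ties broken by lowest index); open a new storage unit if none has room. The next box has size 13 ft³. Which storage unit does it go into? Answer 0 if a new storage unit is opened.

1

Storage units with room: storage unit 1 (36 ft³), storage unit 2 (49 ft³), storage unit 3 (86 ft³).
Tightest fit is storage unit 1 with 36 ft³ free.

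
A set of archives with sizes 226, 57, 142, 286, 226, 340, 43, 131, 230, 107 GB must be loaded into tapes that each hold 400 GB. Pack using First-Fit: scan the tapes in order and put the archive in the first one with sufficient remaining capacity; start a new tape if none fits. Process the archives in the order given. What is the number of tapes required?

5

tape 1: place 226 GB, 174 GB left
tape 1: place 57 GB, 117 GB left
tape 2: place 142 GB, 258 GB left
tape 3: place 286 GB, 114 GB left
tape 2: place 226 GB, 32 GB left
tape 4: place 340 GB, 60 GB left
tape 1: place 43 GB, 74 GB left
tape 5: place 131 GB, 269 GB left
tape 5: place 230 GB, 39 GB left
tape 3: place 107 GB, 7 GB left
Final tapes: [226,57,43] [142,226] [286,107] [340] [131,230].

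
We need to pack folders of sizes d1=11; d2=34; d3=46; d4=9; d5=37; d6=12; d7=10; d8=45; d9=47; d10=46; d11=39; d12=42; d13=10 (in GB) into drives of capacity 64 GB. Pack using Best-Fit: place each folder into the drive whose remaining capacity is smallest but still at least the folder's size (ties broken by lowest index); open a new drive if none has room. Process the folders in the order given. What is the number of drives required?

8

drive 1: place d1 (11 GB), 53 GB left
drive 1: place d2 (34 GB), 19 GB left
drive 2: place d3 (46 GB), 18 GB left
drive 2: place d4 (9 GB), 9 GB left
drive 3: place d5 (37 GB), 27 GB left
drive 1: place d6 (12 GB), 7 GB left
drive 3: place d7 (10 GB), 17 GB left
drive 4: place d8 (45 GB), 19 GB left
drive 5: place d9 (47 GB), 17 GB left
drive 6: place d10 (46 GB), 18 GB left
drive 7: place d11 (39 GB), 25 GB left
drive 8: place d12 (42 GB), 22 GB left
drive 3: place d13 (10 GB), 7 GB left
Final drives: [11,34,12] [46,9] [37,10,10] [45] [47] [46] [39] [42].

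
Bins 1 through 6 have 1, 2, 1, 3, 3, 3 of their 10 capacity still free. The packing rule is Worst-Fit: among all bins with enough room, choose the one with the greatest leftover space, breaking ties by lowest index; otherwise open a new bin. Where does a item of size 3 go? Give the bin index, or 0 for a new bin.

Bins with room: bin 4 (3), bin 5 (3), bin 6 (3).
Most room is bin 4 with 3 free.

4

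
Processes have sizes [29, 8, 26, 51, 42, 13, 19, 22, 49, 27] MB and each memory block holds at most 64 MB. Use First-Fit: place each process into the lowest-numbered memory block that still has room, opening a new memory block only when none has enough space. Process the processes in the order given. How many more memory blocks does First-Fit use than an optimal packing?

0

First-Fit: [29,8,26] [51,13] [42,19] [22,27] [49] → 5 memory blocks.
Total size 286 MB; any packing needs at least ⌈286/64⌉ = 5 memory blocks.
So 5 is already optimal.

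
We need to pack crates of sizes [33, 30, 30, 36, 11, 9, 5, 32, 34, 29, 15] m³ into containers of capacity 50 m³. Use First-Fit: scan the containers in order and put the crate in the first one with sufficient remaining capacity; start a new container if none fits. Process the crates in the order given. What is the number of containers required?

container 1: place 33 m³, 17 m³ left
container 2: place 30 m³, 20 m³ left
container 3: place 30 m³, 20 m³ left
container 4: place 36 m³, 14 m³ left
container 1: place 11 m³, 6 m³ left
container 2: place 9 m³, 11 m³ left
container 1: place 5 m³, 1 m³ left
container 5: place 32 m³, 18 m³ left
container 6: place 34 m³, 16 m³ left
container 7: place 29 m³, 21 m³ left
container 3: place 15 m³, 5 m³ left
Final containers: [33,11,5] [30,9] [30,15] [36] [32] [34] [29].

7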